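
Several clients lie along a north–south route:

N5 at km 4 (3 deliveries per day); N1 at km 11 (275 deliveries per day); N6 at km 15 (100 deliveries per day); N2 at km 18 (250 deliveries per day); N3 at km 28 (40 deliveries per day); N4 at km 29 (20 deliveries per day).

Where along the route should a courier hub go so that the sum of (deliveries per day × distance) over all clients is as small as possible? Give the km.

x = 15

For a sum of weighted absolute distances on a line, the optimum is the weighted median (not the mean). Total weight W = 688; half-weight = 344.
Sort by position and accumulate weight:
  km 4 (N5, w=3) → cum 3
  km 11 (N1, w=275) → cum 278
  km 15 (N6, w=100) → cum 378  ≥ 344 → median here
  km 18 (N2, w=250) → cum 628
  km 28 (N3, w=40) → cum 668
  km 29 (N4, w=20) → cum 688
Optimal location: km 15.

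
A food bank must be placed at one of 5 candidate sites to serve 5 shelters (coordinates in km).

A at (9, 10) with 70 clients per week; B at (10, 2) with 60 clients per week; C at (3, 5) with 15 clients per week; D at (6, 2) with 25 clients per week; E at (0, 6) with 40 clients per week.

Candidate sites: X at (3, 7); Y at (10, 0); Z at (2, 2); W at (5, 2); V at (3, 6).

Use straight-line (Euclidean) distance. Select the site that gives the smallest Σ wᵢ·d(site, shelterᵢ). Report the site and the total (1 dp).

Total weighted distance at each candidate:
  X (3, 7): total = 1288.0
  Y (10, 0): total = 1530.8
  Z (2, 2): total = 1550.4
  W (5, 2): total = 1261.3
  V (3, 6): total = 1248.5
Minimum is at V with total 1248.5 km.

V, total 1248.5 km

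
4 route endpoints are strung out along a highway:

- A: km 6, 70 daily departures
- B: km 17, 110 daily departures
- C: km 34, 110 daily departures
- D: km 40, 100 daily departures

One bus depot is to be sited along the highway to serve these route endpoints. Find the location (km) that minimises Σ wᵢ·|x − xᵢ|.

x = 34

For a sum of weighted absolute distances on a line, the optimum is the weighted median (not the mean). Total weight W = 390; half-weight = 195.
Sort by position and accumulate weight:
  km 6 (A, w=70) → cum 70
  km 17 (B, w=110) → cum 180
  km 34 (C, w=110) → cum 290  ≥ 195 → median here
  km 40 (D, w=100) → cum 390
Optimal location: km 34.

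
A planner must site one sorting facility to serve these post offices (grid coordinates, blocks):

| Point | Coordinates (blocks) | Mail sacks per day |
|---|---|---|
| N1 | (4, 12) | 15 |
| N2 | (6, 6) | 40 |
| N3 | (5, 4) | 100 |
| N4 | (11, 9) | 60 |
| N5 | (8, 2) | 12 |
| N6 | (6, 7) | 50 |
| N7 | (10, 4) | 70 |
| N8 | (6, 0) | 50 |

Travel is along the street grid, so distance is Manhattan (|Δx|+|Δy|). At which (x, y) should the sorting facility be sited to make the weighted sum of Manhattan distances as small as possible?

Manhattan distance separates: Σwᵢ(|x−xᵢ|+|y−yᵢ|) = Σwᵢ|x−xᵢ| + Σwᵢ|y−yᵢ|, so x and y are optimised independently as 1-D weighted medians.
Total weight W = 397; half = 198.5.
x-coordinate, sorted with cumulative weight:
  x=4 (N1, w=15) cum 15
  x=5 (N3, w=100) cum 115
  x=6 (N2, w=40) cum 155
  x=6 (N6, w=50) cum 205  ← median
  x=6 (N8, w=50) cum 255
  x=8 (N5, w=12) cum 267
  x=10 (N7, w=70) cum 337
  x=11 (N4, w=60) cum 397
⇒ x* = 6
y-coordinate, sorted with cumulative weight:
  y=0 (N8, w=50) cum 50
  y=2 (N5, w=12) cum 62
  y=4 (N3, w=100) cum 162
  y=4 (N7, w=70) cum 232  ← median
  y=6 (N2, w=40) cum 272
  y=7 (N6, w=50) cum 322
  y=9 (N4, w=60) cum 382
  y=12 (N1, w=15) cum 397
⇒ y* = 4

(6, 4)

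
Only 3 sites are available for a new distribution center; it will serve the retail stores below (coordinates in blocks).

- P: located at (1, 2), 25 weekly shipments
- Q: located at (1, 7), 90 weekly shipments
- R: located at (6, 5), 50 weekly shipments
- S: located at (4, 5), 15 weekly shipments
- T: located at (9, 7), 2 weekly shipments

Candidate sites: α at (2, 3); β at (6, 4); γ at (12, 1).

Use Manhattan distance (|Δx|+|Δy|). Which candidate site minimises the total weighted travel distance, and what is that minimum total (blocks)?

α, total 882 blocks

Total weighted distance at each candidate:
  α (2, 3): total = 882
  β (6, 4): total = 1002
  γ (12, 1): total = 2528
Minimum is at α with total 882 blocks.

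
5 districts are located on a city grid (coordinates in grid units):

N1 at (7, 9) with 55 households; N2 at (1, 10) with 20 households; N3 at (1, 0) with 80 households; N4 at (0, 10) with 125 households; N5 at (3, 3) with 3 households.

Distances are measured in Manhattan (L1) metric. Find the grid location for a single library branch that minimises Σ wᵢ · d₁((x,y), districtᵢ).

(1, 10)

Manhattan distance separates: Σwᵢ(|x−xᵢ|+|y−yᵢ|) = Σwᵢ|x−xᵢ| + Σwᵢ|y−yᵢ|, so x and y are optimised independently as 1-D weighted medians.
Total weight W = 283; half = 141.5.
x-coordinate, sorted with cumulative weight:
  x=0 (N4, w=125) cum 125
  x=1 (N2, w=20) cum 145  ← median
  x=1 (N3, w=80) cum 225
  x=3 (N5, w=3) cum 228
  x=7 (N1, w=55) cum 283
⇒ x* = 1
y-coordinate, sorted with cumulative weight:
  y=0 (N3, w=80) cum 80
  y=3 (N5, w=3) cum 83
  y=9 (N1, w=55) cum 138
  y=10 (N2, w=20) cum 158  ← median
  y=10 (N4, w=125) cum 283
⇒ y* = 10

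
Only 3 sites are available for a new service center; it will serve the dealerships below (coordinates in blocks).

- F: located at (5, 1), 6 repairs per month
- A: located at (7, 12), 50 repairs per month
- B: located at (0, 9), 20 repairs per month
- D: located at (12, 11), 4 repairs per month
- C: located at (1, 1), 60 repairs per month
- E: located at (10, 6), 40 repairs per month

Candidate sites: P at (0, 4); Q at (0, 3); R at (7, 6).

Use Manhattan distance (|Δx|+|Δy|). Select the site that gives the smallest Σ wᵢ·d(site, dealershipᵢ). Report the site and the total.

Total weighted distance at each candidate:
  P (0, 4): total = 1694
  Q (0, 3): total = 1742
  R (7, 6): total = 1362
Minimum is at R with total 1362 blocks.

R, total 1362 blocks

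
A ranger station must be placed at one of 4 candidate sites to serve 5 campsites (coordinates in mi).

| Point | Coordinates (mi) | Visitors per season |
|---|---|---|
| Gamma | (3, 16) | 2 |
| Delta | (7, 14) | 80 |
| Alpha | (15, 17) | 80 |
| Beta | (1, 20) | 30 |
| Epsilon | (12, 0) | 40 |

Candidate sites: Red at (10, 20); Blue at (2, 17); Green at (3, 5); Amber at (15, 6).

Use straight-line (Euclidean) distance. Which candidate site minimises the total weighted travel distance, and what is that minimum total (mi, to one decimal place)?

Total weighted distance at each candidate:
  Red (10, 20): total = 2093.2
  Blue (2, 17): total = 2393.1
  Green (3, 5): total = 3033.4
  Amber (15, 6): total = 2678.6
Minimum is at Red with total 2093.2 mi.

Red, total 2093.2 mi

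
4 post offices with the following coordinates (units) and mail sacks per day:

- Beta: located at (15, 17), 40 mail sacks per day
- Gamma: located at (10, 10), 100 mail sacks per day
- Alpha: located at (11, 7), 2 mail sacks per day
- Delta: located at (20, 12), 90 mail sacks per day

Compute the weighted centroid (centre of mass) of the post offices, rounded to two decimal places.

(14.75, 11.96)

The minimiser of Σwᵢ‖p−pᵢ‖² is the weighted centroid p* = (Σwᵢpᵢ)/(Σwᵢ).
Σwᵢ = 232.
Σwᵢxᵢ = 40·15 + 100·10 + 2·11 + 90·20 = 3422.
Σwᵢyᵢ = 40·17 + 100·10 + 2·7 + 90·12 = 2774.
x* = 3422/232 = 14.75, y* = 2774/232 = 11.96.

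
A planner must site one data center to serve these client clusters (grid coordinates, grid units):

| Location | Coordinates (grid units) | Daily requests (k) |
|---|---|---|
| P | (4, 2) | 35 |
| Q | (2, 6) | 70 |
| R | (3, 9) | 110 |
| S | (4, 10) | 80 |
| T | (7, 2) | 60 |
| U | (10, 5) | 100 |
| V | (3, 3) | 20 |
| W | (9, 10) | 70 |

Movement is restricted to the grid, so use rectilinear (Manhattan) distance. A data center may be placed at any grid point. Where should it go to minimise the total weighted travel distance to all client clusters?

(4, 6)

Manhattan distance separates: Σwᵢ(|x−xᵢ|+|y−yᵢ|) = Σwᵢ|x−xᵢ| + Σwᵢ|y−yᵢ|, so x and y are optimised independently as 1-D weighted medians.
Total weight W = 545; half = 272.5.
x-coordinate, sorted with cumulative weight:
  x=2 (Q, w=70) cum 70
  x=3 (R, w=110) cum 180
  x=3 (V, w=20) cum 200
  x=4 (P, w=35) cum 235
  x=4 (S, w=80) cum 315  ← median
  x=7 (T, w=60) cum 375
  x=9 (W, w=70) cum 445
  x=10 (U, w=100) cum 545
⇒ x* = 4
y-coordinate, sorted with cumulative weight:
  y=2 (P, w=35) cum 35
  y=2 (T, w=60) cum 95
  y=3 (V, w=20) cum 115
  y=5 (U, w=100) cum 215
  y=6 (Q, w=70) cum 285  ← median
  y=9 (R, w=110) cum 395
  y=10 (S, w=80) cum 475
  y=10 (W, w=70) cum 545
⇒ y* = 6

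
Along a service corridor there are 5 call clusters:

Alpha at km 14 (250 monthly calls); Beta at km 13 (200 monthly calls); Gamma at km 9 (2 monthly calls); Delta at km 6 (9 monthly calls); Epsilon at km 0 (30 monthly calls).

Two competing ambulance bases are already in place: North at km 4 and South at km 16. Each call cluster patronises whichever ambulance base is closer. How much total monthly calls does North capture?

The indifferent point is the midpoint (4+16)/2 = 10; call clusters left of it (closer to North at 4) go to North, those right go to South.
  Epsilon at 0 (w=30) → North
  Delta at 6 (w=9) → North
  Gamma at 9 (w=2) → North
  Beta at 13 (w=200) → South
  Alpha at 14 (w=250) → South
North captures 41; South captures 450.

41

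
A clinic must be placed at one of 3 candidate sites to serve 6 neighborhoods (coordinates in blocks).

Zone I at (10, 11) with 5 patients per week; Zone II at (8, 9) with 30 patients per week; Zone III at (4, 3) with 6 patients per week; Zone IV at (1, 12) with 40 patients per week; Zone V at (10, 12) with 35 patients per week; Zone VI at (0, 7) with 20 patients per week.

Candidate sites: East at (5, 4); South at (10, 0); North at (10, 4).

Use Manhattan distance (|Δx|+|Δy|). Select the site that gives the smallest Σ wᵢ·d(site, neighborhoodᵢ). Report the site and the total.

East, total 1407 blocks

Total weighted distance at each candidate:
  East (5, 4): total = 1407
  South (10, 0): total = 2039
  North (10, 4): total = 1507
Minimum is at East with total 1407 blocks.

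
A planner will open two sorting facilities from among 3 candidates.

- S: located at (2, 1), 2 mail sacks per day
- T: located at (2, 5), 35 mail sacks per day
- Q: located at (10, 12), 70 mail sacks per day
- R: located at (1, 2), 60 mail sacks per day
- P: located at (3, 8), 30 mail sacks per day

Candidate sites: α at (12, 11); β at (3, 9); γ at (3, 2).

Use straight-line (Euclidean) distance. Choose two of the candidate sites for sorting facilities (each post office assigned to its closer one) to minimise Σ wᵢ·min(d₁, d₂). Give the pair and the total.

{α, γ}, total 570.0

Evaluate every pair (each demand assigned to the nearer of the two):
  {α, γ}: total = 570.0
  {α, β}: total = 783.8
  {β, γ}: total = 796.6
Best pair: {α, γ} with total 570.0.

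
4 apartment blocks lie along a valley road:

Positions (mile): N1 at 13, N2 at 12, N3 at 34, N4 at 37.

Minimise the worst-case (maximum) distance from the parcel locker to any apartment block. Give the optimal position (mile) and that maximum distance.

The 1-center on a line is the midpoint of the two extreme points: leftmost at 12, rightmost at 37.
Optimal location = (12 + 37)/2 = 24.5; maximum distance = (37 − 12)/2 = 12.5.

location 24.5, max distance 12.5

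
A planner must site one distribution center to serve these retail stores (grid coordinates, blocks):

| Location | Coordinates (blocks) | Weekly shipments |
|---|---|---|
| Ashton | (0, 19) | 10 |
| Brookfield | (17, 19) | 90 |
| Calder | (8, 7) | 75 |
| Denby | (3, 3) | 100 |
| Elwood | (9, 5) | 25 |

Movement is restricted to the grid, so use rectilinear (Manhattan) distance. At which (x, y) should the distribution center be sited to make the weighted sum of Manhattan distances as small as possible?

(8, 7)

Manhattan distance separates: Σwᵢ(|x−xᵢ|+|y−yᵢ|) = Σwᵢ|x−xᵢ| + Σwᵢ|y−yᵢ|, so x and y are optimised independently as 1-D weighted medians.
Total weight W = 300; half = 150.
x-coordinate, sorted with cumulative weight:
  x=0 (Ashton, w=10) cum 10
  x=3 (Denby, w=100) cum 110
  x=8 (Calder, w=75) cum 185  ← median
  x=9 (Elwood, w=25) cum 210
  x=17 (Brookfield, w=90) cum 300
⇒ x* = 8
y-coordinate, sorted with cumulative weight:
  y=3 (Denby, w=100) cum 100
  y=5 (Elwood, w=25) cum 125
  y=7 (Calder, w=75) cum 200  ← median
  y=19 (Ashton, w=10) cum 210
  y=19 (Brookfield, w=90) cum 300
⇒ y* = 7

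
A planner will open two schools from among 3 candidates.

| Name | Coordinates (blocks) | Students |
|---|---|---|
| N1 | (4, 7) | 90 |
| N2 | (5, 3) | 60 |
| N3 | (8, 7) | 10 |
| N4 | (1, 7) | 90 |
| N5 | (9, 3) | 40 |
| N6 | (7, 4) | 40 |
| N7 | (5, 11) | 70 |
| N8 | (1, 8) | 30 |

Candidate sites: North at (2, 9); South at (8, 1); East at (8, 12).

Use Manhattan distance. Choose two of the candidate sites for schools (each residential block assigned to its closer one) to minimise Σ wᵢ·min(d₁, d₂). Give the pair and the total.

Evaluate every pair (each demand assigned to the nearer of the two):
  {North, South}: total = 1680
  {North, East}: total = 2320
  {South, East}: total = 3130
Best pair: {North, South} with total 1680.

{North, South}, total 1680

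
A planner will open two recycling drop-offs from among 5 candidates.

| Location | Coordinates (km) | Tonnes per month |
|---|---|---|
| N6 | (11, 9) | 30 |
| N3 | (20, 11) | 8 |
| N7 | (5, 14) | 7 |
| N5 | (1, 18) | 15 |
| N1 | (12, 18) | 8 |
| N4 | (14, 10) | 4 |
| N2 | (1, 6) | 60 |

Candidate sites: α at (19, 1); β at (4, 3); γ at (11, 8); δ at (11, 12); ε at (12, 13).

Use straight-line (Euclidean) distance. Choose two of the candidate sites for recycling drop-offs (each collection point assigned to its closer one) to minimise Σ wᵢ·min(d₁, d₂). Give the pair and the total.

Evaluate every pair (each demand assigned to the nearer of the two):
  {β, δ}: total = 699.3
  {β, γ}: total = 726.8
  {β, ε}: total = 729.4
  {γ, ε}: total = 993.0
  {γ, δ}: total = 996.6
  {α, γ}: total = 1084.1
  {α, β}: total = 1095.5
  {δ, ε}: total = 1129.3
  {α, δ}: total = 1144.4
  {α, ε}: total = 1257.1
Best pair: {β, δ} with total 699.3.

{β, δ}, total 699.3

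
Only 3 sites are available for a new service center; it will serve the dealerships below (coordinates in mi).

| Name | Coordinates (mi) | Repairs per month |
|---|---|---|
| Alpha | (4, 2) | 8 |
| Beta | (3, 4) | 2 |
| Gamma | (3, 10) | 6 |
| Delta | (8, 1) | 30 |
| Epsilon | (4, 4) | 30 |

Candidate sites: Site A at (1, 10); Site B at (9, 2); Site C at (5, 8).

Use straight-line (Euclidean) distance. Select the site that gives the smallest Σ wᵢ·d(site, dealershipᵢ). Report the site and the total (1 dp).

Site B, total 316.6 mi

Total weighted distance at each candidate:
  Site A (1, 10): total = 636.3
  Site B (9, 2): total = 316.6
  Site C (5, 8): total = 426.7
Minimum is at Site B with total 316.6 mi.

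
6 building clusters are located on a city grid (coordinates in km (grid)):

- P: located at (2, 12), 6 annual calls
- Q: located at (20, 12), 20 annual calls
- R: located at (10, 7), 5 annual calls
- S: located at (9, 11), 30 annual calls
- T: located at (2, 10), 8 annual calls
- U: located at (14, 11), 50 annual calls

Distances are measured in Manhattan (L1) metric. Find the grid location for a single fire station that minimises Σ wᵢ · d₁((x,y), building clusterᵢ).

Manhattan distance separates: Σwᵢ(|x−xᵢ|+|y−yᵢ|) = Σwᵢ|x−xᵢ| + Σwᵢ|y−yᵢ|, so x and y are optimised independently as 1-D weighted medians.
Total weight W = 119; half = 59.5.
x-coordinate, sorted with cumulative weight:
  x=2 (P, w=6) cum 6
  x=2 (T, w=8) cum 14
  x=9 (S, w=30) cum 44
  x=10 (R, w=5) cum 49
  x=14 (U, w=50) cum 99  ← median
  x=20 (Q, w=20) cum 119
⇒ x* = 14
y-coordinate, sorted with cumulative weight:
  y=7 (R, w=5) cum 5
  y=10 (T, w=8) cum 13
  y=11 (S, w=30) cum 43
  y=11 (U, w=50) cum 93  ← median
  y=12 (P, w=6) cum 99
  y=12 (Q, w=20) cum 119
⇒ y* = 11

(14, 11)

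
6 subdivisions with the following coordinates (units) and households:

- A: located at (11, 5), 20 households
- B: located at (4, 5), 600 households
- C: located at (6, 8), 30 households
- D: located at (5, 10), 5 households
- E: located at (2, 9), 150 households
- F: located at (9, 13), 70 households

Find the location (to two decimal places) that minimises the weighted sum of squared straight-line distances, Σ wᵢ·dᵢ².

The minimiser of Σwᵢ‖p−pᵢ‖² is the weighted centroid p* = (Σwᵢpᵢ)/(Σwᵢ).
Σwᵢ = 875.
Σwᵢxᵢ = 20·11 + 600·4 + 30·6 + 5·5 + 150·2 + 70·9 = 3755.
Σwᵢyᵢ = 20·5 + 600·5 + 30·8 + 5·10 + 150·9 + 70·13 = 5650.
x* = 3755/875 = 4.29, y* = 5650/875 = 6.46.

(4.29, 6.46)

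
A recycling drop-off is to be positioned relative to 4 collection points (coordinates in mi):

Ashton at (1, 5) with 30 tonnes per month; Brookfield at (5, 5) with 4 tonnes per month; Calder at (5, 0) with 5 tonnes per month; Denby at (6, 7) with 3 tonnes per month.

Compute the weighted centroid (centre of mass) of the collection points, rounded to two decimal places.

The minimiser of Σwᵢ‖p−pᵢ‖² is the weighted centroid p* = (Σwᵢpᵢ)/(Σwᵢ).
Σwᵢ = 42.
Σwᵢxᵢ = 30·1 + 4·5 + 5·5 + 3·6 = 93.
Σwᵢyᵢ = 30·5 + 4·5 + 5·0 + 3·7 = 191.
x* = 93/42 = 2.21, y* = 191/42 = 4.55.

(2.21, 4.55)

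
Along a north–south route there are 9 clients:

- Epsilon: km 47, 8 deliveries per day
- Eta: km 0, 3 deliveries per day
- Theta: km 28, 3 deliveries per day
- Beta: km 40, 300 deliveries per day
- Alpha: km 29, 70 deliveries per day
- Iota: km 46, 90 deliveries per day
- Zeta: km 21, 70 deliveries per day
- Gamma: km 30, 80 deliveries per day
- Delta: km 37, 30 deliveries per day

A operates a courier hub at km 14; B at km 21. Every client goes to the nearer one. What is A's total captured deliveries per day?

The indifferent point is the midpoint (14+21)/2 = 17.5; clients left of it (closer to A at 14) go to A, those right go to B.
  Eta at 0 (w=3) → A
  Zeta at 21 (w=70) → B
  Theta at 28 (w=3) → B
  Alpha at 29 (w=70) → B
  Gamma at 30 (w=80) → B
  Delta at 37 (w=30) → B
  Beta at 40 (w=300) → B
  Iota at 46 (w=90) → B
  Epsilon at 47 (w=8) → B
A captures 3; B captures 651.

3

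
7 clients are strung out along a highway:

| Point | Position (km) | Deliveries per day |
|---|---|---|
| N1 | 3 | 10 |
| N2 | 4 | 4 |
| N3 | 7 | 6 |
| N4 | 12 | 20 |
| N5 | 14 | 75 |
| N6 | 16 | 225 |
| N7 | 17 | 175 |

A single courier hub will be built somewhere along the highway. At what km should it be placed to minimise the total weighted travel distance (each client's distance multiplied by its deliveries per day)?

For a sum of weighted absolute distances on a line, the optimum is the weighted median (not the mean). Total weight W = 515; half-weight = 257.5.
Sort by position and accumulate weight:
  km 3 (N1, w=10) → cum 10
  km 4 (N2, w=4) → cum 14
  km 7 (N3, w=6) → cum 20
  km 12 (N4, w=20) → cum 40
  km 14 (N5, w=75) → cum 115
  km 16 (N6, w=225) → cum 340  ≥ 257.5 → median here
  km 17 (N7, w=175) → cum 515
Optimal location: km 16.

x = 16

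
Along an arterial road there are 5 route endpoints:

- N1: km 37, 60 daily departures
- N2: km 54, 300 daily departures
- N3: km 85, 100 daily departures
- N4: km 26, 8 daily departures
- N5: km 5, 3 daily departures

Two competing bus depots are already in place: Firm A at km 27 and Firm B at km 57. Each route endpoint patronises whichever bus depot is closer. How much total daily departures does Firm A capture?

The indifferent point is the midpoint (27+57)/2 = 42; route endpoints left of it (closer to Firm A at 27) go to Firm A, those right go to Firm B.
  N5 at 5 (w=3) → Firm A
  N4 at 26 (w=8) → Firm A
  N1 at 37 (w=60) → Firm A
  N2 at 54 (w=300) → Firm B
  N3 at 85 (w=100) → Firm B
Firm A captures 71; Firm B captures 400.

71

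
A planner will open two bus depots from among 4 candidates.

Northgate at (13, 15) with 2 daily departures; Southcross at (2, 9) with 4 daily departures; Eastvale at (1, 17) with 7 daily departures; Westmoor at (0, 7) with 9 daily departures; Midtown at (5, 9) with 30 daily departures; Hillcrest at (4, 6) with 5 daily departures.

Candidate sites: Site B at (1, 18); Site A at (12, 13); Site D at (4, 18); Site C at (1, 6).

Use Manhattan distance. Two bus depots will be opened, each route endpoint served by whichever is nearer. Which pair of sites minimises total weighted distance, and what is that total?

{Site B, Site C}, total 296

Evaluate every pair (each demand assigned to the nearer of the two):
  {Site B, Site C}: total = 296
  {Site D, Site C}: total = 311
  {Site A, Site C}: total = 342
  {Site B, Site D}: total = 539
  {Site B, Site A}: total = 566
  {Site A, Site D}: total = 573
Best pair: {Site B, Site C} with total 296.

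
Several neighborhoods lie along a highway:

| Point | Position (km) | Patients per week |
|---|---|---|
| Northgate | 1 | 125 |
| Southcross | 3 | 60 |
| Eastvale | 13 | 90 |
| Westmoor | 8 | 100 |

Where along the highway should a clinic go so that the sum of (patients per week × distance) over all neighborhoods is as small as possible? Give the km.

For a sum of weighted absolute distances on a line, the optimum is the weighted median (not the mean). Total weight W = 375; half-weight = 187.5.
Sort by position and accumulate weight:
  km 1 (Northgate, w=125) → cum 125
  km 3 (Southcross, w=60) → cum 185
  km 8 (Westmoor, w=100) → cum 285  ≥ 187.5 → median here
  km 13 (Eastvale, w=90) → cum 375
Optimal location: km 8.

x = 8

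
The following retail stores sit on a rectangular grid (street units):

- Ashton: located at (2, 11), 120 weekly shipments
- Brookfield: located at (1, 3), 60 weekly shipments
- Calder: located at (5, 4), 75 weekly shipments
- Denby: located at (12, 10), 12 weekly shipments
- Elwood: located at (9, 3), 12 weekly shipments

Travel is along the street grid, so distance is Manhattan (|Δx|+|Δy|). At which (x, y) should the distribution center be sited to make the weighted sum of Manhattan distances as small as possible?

(2, 4)

Manhattan distance separates: Σwᵢ(|x−xᵢ|+|y−yᵢ|) = Σwᵢ|x−xᵢ| + Σwᵢ|y−yᵢ|, so x and y are optimised independently as 1-D weighted medians.
Total weight W = 279; half = 139.5.
x-coordinate, sorted with cumulative weight:
  x=1 (Brookfield, w=60) cum 60
  x=2 (Ashton, w=120) cum 180  ← median
  x=5 (Calder, w=75) cum 255
  x=9 (Elwood, w=12) cum 267
  x=12 (Denby, w=12) cum 279
⇒ x* = 2
y-coordinate, sorted with cumulative weight:
  y=3 (Brookfield, w=60) cum 60
  y=3 (Elwood, w=12) cum 72
  y=4 (Calder, w=75) cum 147  ← median
  y=10 (Denby, w=12) cum 159
  y=11 (Ashton, w=120) cum 279
⇒ y* = 4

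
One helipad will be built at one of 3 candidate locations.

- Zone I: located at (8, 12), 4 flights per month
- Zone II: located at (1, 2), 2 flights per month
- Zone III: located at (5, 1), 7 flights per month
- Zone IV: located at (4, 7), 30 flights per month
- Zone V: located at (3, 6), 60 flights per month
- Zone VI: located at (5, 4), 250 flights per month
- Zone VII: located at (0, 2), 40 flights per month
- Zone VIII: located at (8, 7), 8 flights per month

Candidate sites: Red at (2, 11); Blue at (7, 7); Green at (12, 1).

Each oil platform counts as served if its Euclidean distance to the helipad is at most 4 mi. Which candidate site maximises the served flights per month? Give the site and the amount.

Coverage radius r = 4 mi; a point is covered iff (Δx)²+(Δy)² ≤ 4² = 16.
  Red (2, 11): covers {none} → 0
  Blue (7, 7): covers {Zone IV, Zone VI, Zone VIII} → 288
  Green (12, 1): covers {none} → 0
Maximum coverage at Blue: 288 flights per month.

Blue, covering 288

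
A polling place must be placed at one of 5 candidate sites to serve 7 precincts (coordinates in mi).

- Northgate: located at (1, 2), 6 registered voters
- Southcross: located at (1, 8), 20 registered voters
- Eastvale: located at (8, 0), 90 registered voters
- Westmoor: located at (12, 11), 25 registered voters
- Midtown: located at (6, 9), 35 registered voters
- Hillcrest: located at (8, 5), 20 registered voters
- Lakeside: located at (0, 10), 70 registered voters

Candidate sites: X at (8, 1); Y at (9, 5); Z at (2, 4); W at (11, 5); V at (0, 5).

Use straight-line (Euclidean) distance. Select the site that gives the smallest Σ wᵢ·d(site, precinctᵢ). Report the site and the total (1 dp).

Y, total 1764.5 mi

Total weighted distance at each candidate:
  X (8, 1): total = 1811.2
  Y (9, 5): total = 1764.5
  Z (2, 4): total = 1838.5
  W (11, 5): total = 2078.2
  V (0, 5): total = 2029.1
Minimum is at Y with total 1764.5 mi.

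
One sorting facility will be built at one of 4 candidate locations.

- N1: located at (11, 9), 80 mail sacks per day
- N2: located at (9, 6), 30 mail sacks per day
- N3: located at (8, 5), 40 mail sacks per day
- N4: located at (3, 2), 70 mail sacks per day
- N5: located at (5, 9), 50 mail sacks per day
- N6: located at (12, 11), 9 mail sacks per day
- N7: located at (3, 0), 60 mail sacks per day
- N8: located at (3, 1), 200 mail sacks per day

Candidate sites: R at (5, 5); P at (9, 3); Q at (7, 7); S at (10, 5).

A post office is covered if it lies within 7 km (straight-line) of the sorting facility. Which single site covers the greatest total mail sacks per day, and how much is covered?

Coverage radius r = 7 km; a point is covered iff (Δx)²+(Δy)² ≤ 7² = 49.
  R (5, 5): covers {N2, N3, N4, N5, N7, N8} → 450
  P (9, 3): covers {N1, N2, N3, N4, N7, N8} → 480
  Q (7, 7): covers {N1, N2, N3, N4, N5, N6} → 279
  S (10, 5): covers {N1, N2, N3, N5, N6} → 209
Maximum coverage at P: 480 mail sacks per day.

P, covering 480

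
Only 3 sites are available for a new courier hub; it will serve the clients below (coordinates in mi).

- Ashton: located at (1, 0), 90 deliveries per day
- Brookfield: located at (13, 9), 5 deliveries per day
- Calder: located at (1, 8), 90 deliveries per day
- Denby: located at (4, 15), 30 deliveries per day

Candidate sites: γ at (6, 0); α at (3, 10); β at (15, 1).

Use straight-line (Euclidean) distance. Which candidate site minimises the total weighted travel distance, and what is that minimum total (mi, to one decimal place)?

Total weighted distance at each candidate:
  γ (6, 0): total = 1810.0
  α (3, 10): total = 1375.6
  β (15, 1): total = 3247.3
Minimum is at α with total 1375.6 mi.

α, total 1375.6 mi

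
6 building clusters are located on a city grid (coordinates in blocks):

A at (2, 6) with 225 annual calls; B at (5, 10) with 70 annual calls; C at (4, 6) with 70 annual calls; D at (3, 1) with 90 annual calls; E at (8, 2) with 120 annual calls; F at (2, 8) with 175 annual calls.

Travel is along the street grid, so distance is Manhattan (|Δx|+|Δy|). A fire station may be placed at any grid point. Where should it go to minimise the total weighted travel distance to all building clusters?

Manhattan distance separates: Σwᵢ(|x−xᵢ|+|y−yᵢ|) = Σwᵢ|x−xᵢ| + Σwᵢ|y−yᵢ|, so x and y are optimised independently as 1-D weighted medians.
Total weight W = 750; half = 375.
x-coordinate, sorted with cumulative weight:
  x=2 (A, w=225) cum 225
  x=2 (F, w=175) cum 400  ← median
  x=3 (D, w=90) cum 490
  x=4 (C, w=70) cum 560
  x=5 (B, w=70) cum 630
  x=8 (E, w=120) cum 750
⇒ x* = 2
y-coordinate, sorted with cumulative weight:
  y=1 (D, w=90) cum 90
  y=2 (E, w=120) cum 210
  y=6 (A, w=225) cum 435  ← median
  y=6 (C, w=70) cum 505
  y=8 (F, w=175) cum 680
  y=10 (B, w=70) cum 750
⇒ y* = 6

(2, 6)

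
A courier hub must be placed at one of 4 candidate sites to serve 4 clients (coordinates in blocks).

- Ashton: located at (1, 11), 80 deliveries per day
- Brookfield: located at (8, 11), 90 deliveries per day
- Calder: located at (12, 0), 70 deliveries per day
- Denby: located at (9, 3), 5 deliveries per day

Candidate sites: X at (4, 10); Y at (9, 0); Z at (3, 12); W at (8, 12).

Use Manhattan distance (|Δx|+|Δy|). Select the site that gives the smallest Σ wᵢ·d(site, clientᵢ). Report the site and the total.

W, total 1900 blocks

Total weighted distance at each candidate:
  X (4, 10): total = 2090
  Y (9, 0): total = 2825
  Z (3, 12): total = 2325
  W (8, 12): total = 1900
Minimum is at W with total 1900 blocks.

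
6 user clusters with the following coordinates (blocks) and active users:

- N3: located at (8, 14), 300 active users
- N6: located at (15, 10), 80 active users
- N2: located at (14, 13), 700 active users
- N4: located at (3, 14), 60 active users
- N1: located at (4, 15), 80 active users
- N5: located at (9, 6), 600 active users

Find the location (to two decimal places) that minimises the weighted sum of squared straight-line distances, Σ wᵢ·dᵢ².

(10.60, 10.85)

The minimiser of Σwᵢ‖p−pᵢ‖² is the weighted centroid p* = (Σwᵢpᵢ)/(Σwᵢ).
Σwᵢ = 1820.
Σwᵢxᵢ = 300·8 + 80·15 + 700·14 + 60·3 + 80·4 + 600·9 = 19300.
Σwᵢyᵢ = 300·14 + 80·10 + 700·13 + 60·14 + 80·15 + 600·6 = 19740.
x* = 19300/1820 = 10.60, y* = 19740/1820 = 10.85.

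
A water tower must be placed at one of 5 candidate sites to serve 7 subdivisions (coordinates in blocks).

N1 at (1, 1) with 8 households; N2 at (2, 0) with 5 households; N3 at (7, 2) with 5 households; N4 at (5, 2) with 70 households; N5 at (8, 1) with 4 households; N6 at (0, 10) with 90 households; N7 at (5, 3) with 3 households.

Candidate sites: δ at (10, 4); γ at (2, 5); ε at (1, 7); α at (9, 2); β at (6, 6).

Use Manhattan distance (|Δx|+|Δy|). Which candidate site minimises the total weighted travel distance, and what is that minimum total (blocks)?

ε, total 1209 blocks

Total weighted distance at each candidate:
  δ (10, 4): total = 2149
  γ (2, 5): total = 1210
  ε (1, 7): total = 1209
  α (9, 2): total = 1960
  β (6, 6): total = 1445
Minimum is at ε with total 1209 blocks.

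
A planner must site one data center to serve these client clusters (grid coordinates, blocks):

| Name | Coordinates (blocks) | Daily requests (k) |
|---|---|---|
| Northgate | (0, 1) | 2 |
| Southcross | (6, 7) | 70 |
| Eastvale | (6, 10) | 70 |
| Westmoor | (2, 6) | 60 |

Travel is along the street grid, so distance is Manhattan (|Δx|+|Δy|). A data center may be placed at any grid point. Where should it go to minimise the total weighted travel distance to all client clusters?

Manhattan distance separates: Σwᵢ(|x−xᵢ|+|y−yᵢ|) = Σwᵢ|x−xᵢ| + Σwᵢ|y−yᵢ|, so x and y are optimised independently as 1-D weighted medians.
Total weight W = 202; half = 101.
x-coordinate, sorted with cumulative weight:
  x=0 (Northgate, w=2) cum 2
  x=2 (Westmoor, w=60) cum 62
  x=6 (Southcross, w=70) cum 132  ← median
  x=6 (Eastvale, w=70) cum 202
⇒ x* = 6
y-coordinate, sorted with cumulative weight:
  y=1 (Northgate, w=2) cum 2
  y=6 (Westmoor, w=60) cum 62
  y=7 (Southcross, w=70) cum 132  ← median
  y=10 (Eastvale, w=70) cum 202
⇒ y* = 7

(6, 7)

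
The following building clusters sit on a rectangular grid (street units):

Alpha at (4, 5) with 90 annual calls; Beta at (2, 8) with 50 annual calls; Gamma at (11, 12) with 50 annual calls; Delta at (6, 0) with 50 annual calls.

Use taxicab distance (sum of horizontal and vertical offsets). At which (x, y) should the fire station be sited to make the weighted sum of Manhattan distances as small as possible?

Manhattan distance separates: Σwᵢ(|x−xᵢ|+|y−yᵢ|) = Σwᵢ|x−xᵢ| + Σwᵢ|y−yᵢ|, so x and y are optimised independently as 1-D weighted medians.
Total weight W = 240; half = 120.
x-coordinate, sorted with cumulative weight:
  x=2 (Beta, w=50) cum 50
  x=4 (Alpha, w=90) cum 140  ← median
  x=6 (Delta, w=50) cum 190
  x=11 (Gamma, w=50) cum 240
⇒ x* = 4
y-coordinate, sorted with cumulative weight:
  y=0 (Delta, w=50) cum 50
  y=5 (Alpha, w=90) cum 140  ← median
  y=8 (Beta, w=50) cum 190
  y=12 (Gamma, w=50) cum 240
⇒ y* = 5

(4, 5)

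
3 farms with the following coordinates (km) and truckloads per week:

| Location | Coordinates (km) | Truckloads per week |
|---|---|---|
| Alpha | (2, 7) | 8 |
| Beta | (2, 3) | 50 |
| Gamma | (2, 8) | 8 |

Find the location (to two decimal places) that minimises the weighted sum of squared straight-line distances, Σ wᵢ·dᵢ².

The minimiser of Σwᵢ‖p−pᵢ‖² is the weighted centroid p* = (Σwᵢpᵢ)/(Σwᵢ).
Σwᵢ = 66.
Σwᵢxᵢ = 8·2 + 50·2 + 8·2 = 132.
Σwᵢyᵢ = 8·7 + 50·3 + 8·8 = 270.
x* = 132/66 = 2.00, y* = 270/66 = 4.09.

(2.00, 4.09)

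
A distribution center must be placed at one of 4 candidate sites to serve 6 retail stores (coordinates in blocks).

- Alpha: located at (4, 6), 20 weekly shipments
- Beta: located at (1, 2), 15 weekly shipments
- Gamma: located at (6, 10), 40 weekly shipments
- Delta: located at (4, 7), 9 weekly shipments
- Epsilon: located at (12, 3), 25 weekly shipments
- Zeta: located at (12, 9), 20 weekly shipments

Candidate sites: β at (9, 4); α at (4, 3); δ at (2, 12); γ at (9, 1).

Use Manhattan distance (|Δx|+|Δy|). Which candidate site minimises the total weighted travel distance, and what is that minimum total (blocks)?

Total weighted distance at each candidate:
  β (9, 4): total = 982
  α (4, 3): total = 996
  δ (2, 12): total = 1363
  γ (9, 1): total = 1259
Minimum is at β with total 982 blocks.

β, total 982 blocks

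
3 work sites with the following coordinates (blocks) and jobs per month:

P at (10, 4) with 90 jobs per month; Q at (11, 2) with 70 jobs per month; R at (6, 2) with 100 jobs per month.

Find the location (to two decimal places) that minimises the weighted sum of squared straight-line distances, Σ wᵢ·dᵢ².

(8.73, 2.69)

The minimiser of Σwᵢ‖p−pᵢ‖² is the weighted centroid p* = (Σwᵢpᵢ)/(Σwᵢ).
Σwᵢ = 260.
Σwᵢxᵢ = 90·10 + 70·11 + 100·6 = 2270.
Σwᵢyᵢ = 90·4 + 70·2 + 100·2 = 700.
x* = 2270/260 = 8.73, y* = 700/260 = 2.69.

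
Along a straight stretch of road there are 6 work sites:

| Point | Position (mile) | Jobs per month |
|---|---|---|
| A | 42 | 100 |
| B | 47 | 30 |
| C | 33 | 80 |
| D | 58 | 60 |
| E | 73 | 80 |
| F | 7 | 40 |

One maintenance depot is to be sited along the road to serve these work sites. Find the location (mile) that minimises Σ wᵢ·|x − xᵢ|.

For a sum of weighted absolute distances on a line, the optimum is the weighted median (not the mean). Total weight W = 390; half-weight = 195.
Sort by position and accumulate weight:
  mile 7 (F, w=40) → cum 40
  mile 33 (C, w=80) → cum 120
  mile 42 (A, w=100) → cum 220  ≥ 195 → median here
  mile 47 (B, w=30) → cum 250
  mile 58 (D, w=60) → cum 310
  mile 73 (E, w=80) → cum 390
Optimal location: mile 42.

x = 42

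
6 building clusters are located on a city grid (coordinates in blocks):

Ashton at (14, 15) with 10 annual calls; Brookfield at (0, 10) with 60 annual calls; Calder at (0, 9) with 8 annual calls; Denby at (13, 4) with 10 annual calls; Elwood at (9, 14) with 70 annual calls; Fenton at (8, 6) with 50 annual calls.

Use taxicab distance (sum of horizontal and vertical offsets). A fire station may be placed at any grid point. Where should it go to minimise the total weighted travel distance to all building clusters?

Manhattan distance separates: Σwᵢ(|x−xᵢ|+|y−yᵢ|) = Σwᵢ|x−xᵢ| + Σwᵢ|y−yᵢ|, so x and y are optimised independently as 1-D weighted medians.
Total weight W = 208; half = 104.
x-coordinate, sorted with cumulative weight:
  x=0 (Brookfield, w=60) cum 60
  x=0 (Calder, w=8) cum 68
  x=8 (Fenton, w=50) cum 118  ← median
  x=9 (Elwood, w=70) cum 188
  x=13 (Denby, w=10) cum 198
  x=14 (Ashton, w=10) cum 208
⇒ x* = 8
y-coordinate, sorted with cumulative weight:
  y=4 (Denby, w=10) cum 10
  y=6 (Fenton, w=50) cum 60
  y=9 (Calder, w=8) cum 68
  y=10 (Brookfield, w=60) cum 128  ← median
  y=14 (Elwood, w=70) cum 198
  y=15 (Ashton, w=10) cum 208
⇒ y* = 10

(8, 10)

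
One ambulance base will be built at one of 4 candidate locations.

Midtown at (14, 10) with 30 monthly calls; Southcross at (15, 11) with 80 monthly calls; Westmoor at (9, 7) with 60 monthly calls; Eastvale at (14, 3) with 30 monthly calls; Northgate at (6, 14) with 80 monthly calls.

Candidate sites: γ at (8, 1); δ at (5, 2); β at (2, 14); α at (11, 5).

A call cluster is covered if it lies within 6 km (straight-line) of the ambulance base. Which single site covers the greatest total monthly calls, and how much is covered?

α, covering 120

Coverage radius r = 6 km; a point is covered iff (Δx)²+(Δy)² ≤ 6² = 36.
  γ (8, 1): covers {none} → 0
  δ (5, 2): covers {none} → 0
  β (2, 14): covers {Northgate} → 80
  α (11, 5): covers {Midtown, Westmoor, Eastvale} → 120
Maximum coverage at α: 120 monthly calls.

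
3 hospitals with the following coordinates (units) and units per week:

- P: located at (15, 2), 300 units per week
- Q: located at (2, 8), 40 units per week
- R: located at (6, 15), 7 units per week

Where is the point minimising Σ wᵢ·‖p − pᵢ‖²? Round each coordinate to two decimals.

(13.32, 2.95)

The minimiser of Σwᵢ‖p−pᵢ‖² is the weighted centroid p* = (Σwᵢpᵢ)/(Σwᵢ).
Σwᵢ = 347.
Σwᵢxᵢ = 300·15 + 40·2 + 7·6 = 4622.
Σwᵢyᵢ = 300·2 + 40·8 + 7·15 = 1025.
x* = 4622/347 = 13.32, y* = 1025/347 = 2.95.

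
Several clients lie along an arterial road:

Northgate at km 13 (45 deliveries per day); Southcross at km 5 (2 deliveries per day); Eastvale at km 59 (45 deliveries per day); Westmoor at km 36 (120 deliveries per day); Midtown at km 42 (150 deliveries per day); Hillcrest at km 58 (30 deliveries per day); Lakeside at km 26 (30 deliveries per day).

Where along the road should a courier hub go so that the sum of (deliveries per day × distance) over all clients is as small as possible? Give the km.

For a sum of weighted absolute distances on a line, the optimum is the weighted median (not the mean). Total weight W = 422; half-weight = 211.
Sort by position and accumulate weight:
  km 5 (Southcross, w=2) → cum 2
  km 13 (Northgate, w=45) → cum 47
  km 26 (Lakeside, w=30) → cum 77
  km 36 (Westmoor, w=120) → cum 197
  km 42 (Midtown, w=150) → cum 347  ≥ 211 → median here
  km 58 (Hillcrest, w=30) → cum 377
  km 59 (Eastvale, w=45) → cum 422
Optimal location: km 42.

x = 42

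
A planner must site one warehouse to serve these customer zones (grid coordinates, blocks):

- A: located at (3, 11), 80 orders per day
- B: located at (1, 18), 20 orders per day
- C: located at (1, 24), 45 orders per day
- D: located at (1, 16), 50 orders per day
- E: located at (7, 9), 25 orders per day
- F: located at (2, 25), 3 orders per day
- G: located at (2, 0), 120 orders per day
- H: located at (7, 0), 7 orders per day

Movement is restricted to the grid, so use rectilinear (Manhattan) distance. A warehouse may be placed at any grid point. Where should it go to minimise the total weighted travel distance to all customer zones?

Manhattan distance separates: Σwᵢ(|x−xᵢ|+|y−yᵢ|) = Σwᵢ|x−xᵢ| + Σwᵢ|y−yᵢ|, so x and y are optimised independently as 1-D weighted medians.
Total weight W = 350; half = 175.
x-coordinate, sorted with cumulative weight:
  x=1 (B, w=20) cum 20
  x=1 (C, w=45) cum 65
  x=1 (D, w=50) cum 115
  x=2 (F, w=3) cum 118
  x=2 (G, w=120) cum 238  ← median
  x=3 (A, w=80) cum 318
  x=7 (E, w=25) cum 343
  x=7 (H, w=7) cum 350
⇒ x* = 2
y-coordinate, sorted with cumulative weight:
  y=0 (G, w=120) cum 120
  y=0 (H, w=7) cum 127
  y=9 (E, w=25) cum 152
  y=11 (A, w=80) cum 232  ← median
  y=16 (D, w=50) cum 282
  y=18 (B, w=20) cum 302
  y=24 (C, w=45) cum 347
  y=25 (F, w=3) cum 350
⇒ y* = 11

(2, 11)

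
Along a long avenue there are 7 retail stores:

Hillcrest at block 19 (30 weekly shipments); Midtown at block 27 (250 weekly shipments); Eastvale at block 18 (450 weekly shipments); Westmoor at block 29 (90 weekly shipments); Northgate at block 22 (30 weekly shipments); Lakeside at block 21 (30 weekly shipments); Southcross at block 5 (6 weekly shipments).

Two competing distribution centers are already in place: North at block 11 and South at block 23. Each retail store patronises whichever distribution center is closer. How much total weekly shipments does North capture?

The indifferent point is the midpoint (11+23)/2 = 17; retail stores left of it (closer to North at 11) go to North, those right go to South.
  Southcross at 5 (w=6) → North
  Eastvale at 18 (w=450) → South
  Hillcrest at 19 (w=30) → South
  Lakeside at 21 (w=30) → South
  Northgate at 22 (w=30) → South
  Midtown at 27 (w=250) → South
  Westmoor at 29 (w=90) → South
North captures 6; South captures 880.

6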